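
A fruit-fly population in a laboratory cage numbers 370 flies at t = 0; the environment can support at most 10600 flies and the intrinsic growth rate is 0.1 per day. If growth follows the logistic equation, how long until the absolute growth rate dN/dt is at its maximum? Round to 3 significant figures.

33.2 days

Logistic growth is fastest at N = K/2 = 5300.
A = (K − N₀)/N₀ = 27.649. Set K/(1 + A·e^(−rt)) = K/2 → A·e^(−rt) = 1.
e^(−0.1t) = 1/27.649 = 0.0361681, so t = ln(27.649)/0.1 = 3.3196/0.1 = 33.196.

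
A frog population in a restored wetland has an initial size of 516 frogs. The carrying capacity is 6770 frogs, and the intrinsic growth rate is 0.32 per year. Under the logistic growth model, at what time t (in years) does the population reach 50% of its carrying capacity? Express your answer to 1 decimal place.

7.8 years

A = (K − N₀)/N₀ = (6770 − 516)/516 = 12.12.
Solve 6770/(1 + 12.12·e^(−0.32t)) = 3385: 1 + 12.12·e^(−0.32t) = 2, so e^(−0.32t) = 0.0825072.
−0.32·t = ln(0.0825072) = -2.4949, so t = 2.4949/0.32 = 7.7965.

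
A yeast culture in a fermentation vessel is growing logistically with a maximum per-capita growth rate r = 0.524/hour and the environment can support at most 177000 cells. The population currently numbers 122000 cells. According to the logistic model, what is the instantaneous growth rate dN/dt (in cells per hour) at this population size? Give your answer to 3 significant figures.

19900 cells per hour

dN/dt = rN(1 − N/K) = 0.524 × 122000 × (1 − 122000/177000).
1 − 122000/177000 = 0.31073; dN/dt = 0.524 × 122000 × 0.31073 = 19865.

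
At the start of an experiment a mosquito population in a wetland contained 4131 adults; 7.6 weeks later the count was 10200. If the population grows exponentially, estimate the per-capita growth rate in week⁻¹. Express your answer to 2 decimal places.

0.12 per week

From N(t) = N₀·e^(rt): e^(r·7.6) = 10200/4131 = 2.4691.
r·7.6 = ln(2.4691) = 0.90387, so r = 0.90387/7.6 = 0.11893.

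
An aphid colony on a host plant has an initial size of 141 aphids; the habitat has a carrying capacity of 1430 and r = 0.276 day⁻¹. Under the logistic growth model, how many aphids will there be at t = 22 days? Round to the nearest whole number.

A = (K − N₀)/N₀ = (1430 − 141)/141 = 9.1418.
N(t) = K/(1 + A·e^(−rt)) = 1430/(1 + 9.1418×e^(−0.276×22)).
e^(−6.072) = 0.0023066; denominator = 1 + 9.1418×0.0023066 = 1.0211.
N = 1430/1.0211 = 1400.47.

1400 aphids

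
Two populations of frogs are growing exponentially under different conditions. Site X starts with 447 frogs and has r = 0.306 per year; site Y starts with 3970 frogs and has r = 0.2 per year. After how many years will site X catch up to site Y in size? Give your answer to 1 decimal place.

20.6 years

Set 447·e^(0.306t) = 3970·e^(0.2t).
e^((0.306 − 0.2)t) = 3970/447 → e^(0.106·t) = 8.8814.
0.106·t = ln(8.8814) = 2.184, so t = 2.184/0.106 = 20.603.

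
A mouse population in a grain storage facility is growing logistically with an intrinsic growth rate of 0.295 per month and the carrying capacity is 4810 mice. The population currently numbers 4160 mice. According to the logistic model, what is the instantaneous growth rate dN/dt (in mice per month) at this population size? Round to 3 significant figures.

dN/dt = rN(1 − N/K) = 0.295 × 4160 × (1 − 4160/4810).
1 − 4160/4810 = 0.13514; dN/dt = 0.295 × 4160 × 0.13514 = 165.84.

166 mice per month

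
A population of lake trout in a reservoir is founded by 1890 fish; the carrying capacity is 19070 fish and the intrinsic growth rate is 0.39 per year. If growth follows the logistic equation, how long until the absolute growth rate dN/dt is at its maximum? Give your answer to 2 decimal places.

Logistic growth is fastest at N = K/2 = 9535.
A = (K − N₀)/N₀ = 9.0899. Set K/(1 + A·e^(−rt)) = K/2 → A·e^(−rt) = 1.
e^(−0.39t) = 1/9.0899 = 0.110012, so t = ln(9.0899)/0.39 = 2.2072/0.39 = 5.6594.

5.66 years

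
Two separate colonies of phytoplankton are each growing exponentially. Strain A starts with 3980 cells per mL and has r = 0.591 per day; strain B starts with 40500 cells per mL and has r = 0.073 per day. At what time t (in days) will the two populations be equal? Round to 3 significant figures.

4.48 days

Set 3980·e^(0.591t) = 40500·e^(0.073t).
e^((0.591 − 0.073)t) = 40500/3980 → e^(0.518·t) = 10.176.
0.518·t = ln(10.176) = 2.32, so t = 2.32/0.518 = 4.4788.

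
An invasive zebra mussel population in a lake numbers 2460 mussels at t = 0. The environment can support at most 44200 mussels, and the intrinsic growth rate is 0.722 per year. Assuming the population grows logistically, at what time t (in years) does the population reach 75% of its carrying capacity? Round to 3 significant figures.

A = (K − N₀)/N₀ = (44200 − 2460)/2460 = 16.967.
Solve 44200/(1 + 16.967·e^(−0.722t)) = 33150: 1 + 16.967·e^(−0.722t) = 1.3333, so e^(−0.722t) = 0.0196454.
−0.722·t = ln(0.0196454) = -3.9299, so t = 3.9299/0.722 = 5.4431.

5.44 years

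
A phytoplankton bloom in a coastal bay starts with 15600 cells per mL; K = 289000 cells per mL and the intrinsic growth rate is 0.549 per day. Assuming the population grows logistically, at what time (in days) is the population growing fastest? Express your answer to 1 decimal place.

5.2 days

Logistic growth is fastest at N = K/2 = 144500.
A = (K − N₀)/N₀ = 17.526. Set K/(1 + A·e^(−rt)) = K/2 → A·e^(−rt) = 1.
e^(−0.549t) = 1/17.526 = 0.0570593, so t = ln(17.526)/0.549 = 2.8637/0.549 = 5.2161.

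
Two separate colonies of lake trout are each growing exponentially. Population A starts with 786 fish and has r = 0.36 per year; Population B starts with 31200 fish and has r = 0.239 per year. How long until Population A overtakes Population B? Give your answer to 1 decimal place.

30.4 years

Set 786·e^(0.36t) = 31200·e^(0.239t).
e^((0.36 − 0.239)t) = 31200/786 → e^(0.121·t) = 39.695.
0.121·t = ln(39.695) = 3.6812, so t = 3.6812/0.121 = 30.423.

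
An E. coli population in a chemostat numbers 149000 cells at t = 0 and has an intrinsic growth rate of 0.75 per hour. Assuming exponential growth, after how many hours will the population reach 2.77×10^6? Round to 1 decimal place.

3.9 hours

Set N₀·e^(rt) = 2.77×10^6: e^(0.75·t) = 2.77×10^6/149000 = 18.591.
0.75·t = ln(18.591) = 2.9227, so t = 2.9227/0.75 = 3.8969.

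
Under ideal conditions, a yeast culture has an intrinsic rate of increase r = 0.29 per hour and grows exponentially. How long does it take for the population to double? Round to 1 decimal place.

Doubling time t_d = ln(2)/r = 0.6931/0.29 = 2.3902.

2.4 hours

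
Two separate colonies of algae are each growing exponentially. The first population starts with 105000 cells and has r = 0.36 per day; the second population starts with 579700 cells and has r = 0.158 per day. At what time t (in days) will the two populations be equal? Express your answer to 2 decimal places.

8.46 days

Set 105000·e^(0.36t) = 579700·e^(0.158t).
e^((0.36 − 0.158)t) = 579700/105000 → e^(0.202·t) = 5.521.
0.202·t = ln(5.521) = 1.7086, so t = 1.7086/0.202 = 8.4582.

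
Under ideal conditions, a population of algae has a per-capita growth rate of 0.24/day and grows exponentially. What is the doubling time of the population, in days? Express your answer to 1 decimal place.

Doubling time t_d = ln(2)/r = 0.6931/0.24 = 2.8881.

2.9 days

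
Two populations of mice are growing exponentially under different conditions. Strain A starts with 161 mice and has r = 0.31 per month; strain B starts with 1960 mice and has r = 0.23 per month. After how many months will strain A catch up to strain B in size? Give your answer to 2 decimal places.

31.24 months

Set 161·e^(0.31t) = 1960·e^(0.23t).
e^((0.31 − 0.23)t) = 1960/161 → e^(0.08·t) = 12.174.
0.08·t = ln(12.174) = 2.4993, so t = 2.4993/0.08 = 31.241.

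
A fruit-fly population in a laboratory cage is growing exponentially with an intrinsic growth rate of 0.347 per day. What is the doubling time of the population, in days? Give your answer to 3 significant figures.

Doubling time t_d = ln(2)/r = 0.6931/0.347 = 1.9975.

2.00 days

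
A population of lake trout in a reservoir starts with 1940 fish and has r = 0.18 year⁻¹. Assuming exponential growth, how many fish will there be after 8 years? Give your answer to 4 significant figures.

N(t) = N₀·e^(rt) = 1940 × e^(0.18×8) = 1940 × e^1.44.
e^1.44 ≈ 4.2207, so N ≈ 1940 × 4.2207 = 8188.15.

8188 fish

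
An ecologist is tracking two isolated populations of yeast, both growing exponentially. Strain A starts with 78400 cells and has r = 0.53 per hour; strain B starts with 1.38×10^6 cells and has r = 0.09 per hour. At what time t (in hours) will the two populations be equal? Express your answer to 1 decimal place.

Set 78400·e^(0.53t) = 1.38×10^6·e^(0.09t).
e^((0.53 − 0.09)t) = 1.38×10^6/78400 → e^(0.44·t) = 17.602.
0.44·t = ln(17.602) = 2.868, so t = 2.868/0.44 = 6.5182.

6.5 hours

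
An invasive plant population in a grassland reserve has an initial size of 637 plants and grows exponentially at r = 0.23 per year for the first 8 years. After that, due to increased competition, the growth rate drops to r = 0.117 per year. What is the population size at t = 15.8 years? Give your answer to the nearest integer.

9990 plants

Phase 1: N(8) = 637·e^(0.23×8) = 637·e^1.84 = 4010.89.
Phase 2 runs for 15.8 − 8 = 7.8 years at r = 0.117.
N(15.8) = 4010.89·e^(0.117×7.8) = 4010.89·e^0.9126 = 9990.3.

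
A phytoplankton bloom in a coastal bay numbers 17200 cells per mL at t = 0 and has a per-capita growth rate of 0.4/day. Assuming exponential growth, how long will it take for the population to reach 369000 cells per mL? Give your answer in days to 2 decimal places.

Set N₀·e^(rt) = 369000: e^(0.4·t) = 369000/17200 = 21.453.
0.4·t = ln(21.453) = 3.0659, so t = 3.0659/0.4 = 7.6647.

7.66 days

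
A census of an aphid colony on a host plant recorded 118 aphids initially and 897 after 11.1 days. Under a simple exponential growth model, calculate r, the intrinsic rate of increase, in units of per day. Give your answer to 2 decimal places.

0.18 per day

From N(t) = N₀·e^(rt): e^(r·11.1) = 897/118 = 7.6017.
r·11.1 = ln(7.6017) = 2.0284, so r = 2.0284/11.1 = 0.18274.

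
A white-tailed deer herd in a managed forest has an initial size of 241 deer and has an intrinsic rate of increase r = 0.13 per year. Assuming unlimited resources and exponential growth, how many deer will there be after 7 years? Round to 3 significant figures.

N(t) = N₀·e^(rt) = 241 × e^(0.13×7) = 241 × e^0.91.
e^0.91 ≈ 2.4843, so N ≈ 241 × 2.4843 = 598.722.

599 deer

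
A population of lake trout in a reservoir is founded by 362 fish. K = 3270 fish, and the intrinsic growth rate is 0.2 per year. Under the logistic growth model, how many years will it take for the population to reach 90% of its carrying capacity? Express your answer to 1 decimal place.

A = (K − N₀)/N₀ = (3270 − 362)/362 = 8.0331.
Solve 3270/(1 + 8.0331·e^(−0.2t)) = 2943: 1 + 8.0331·e^(−0.2t) = 1.1111, so e^(−0.2t) = 0.0138316.
−0.2·t = ln(0.0138316) = -4.2808, so t = 4.2808/0.2 = 21.404.

21.4 years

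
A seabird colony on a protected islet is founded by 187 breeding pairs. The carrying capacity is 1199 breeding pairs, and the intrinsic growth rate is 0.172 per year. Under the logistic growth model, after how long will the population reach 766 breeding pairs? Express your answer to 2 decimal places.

13.13 years

A = (K − N₀)/N₀ = (1199 − 187)/187 = 5.4118.
Solve 1199/(1 + 5.4118·e^(−0.172t)) = 766: 1 + 5.4118·e^(−0.172t) = 1.5653, so e^(−0.172t) = 0.104453.
−0.172·t = ln(0.104453) = -2.259, so t = 2.259/0.172 = 13.134.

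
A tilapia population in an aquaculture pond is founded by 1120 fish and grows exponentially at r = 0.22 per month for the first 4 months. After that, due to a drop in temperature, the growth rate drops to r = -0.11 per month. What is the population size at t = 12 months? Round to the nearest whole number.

Phase 1: N(4) = 1120·e^(0.22×4) = 1120·e^0.88 = 2700.21.
Phase 2 runs for 12 − 4 = 8 months at r = -0.11.
N(12) = 2700.21·e^(-0.11×8) = 2700.21·e^-0.88 = 1120.

1120 fish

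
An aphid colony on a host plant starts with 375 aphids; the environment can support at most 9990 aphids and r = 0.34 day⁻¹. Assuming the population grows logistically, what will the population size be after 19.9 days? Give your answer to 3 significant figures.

A = (K − N₀)/N₀ = (9990 − 375)/375 = 25.64.
N(t) = K/(1 + A·e^(−rt)) = 9990/(1 + 25.64×e^(−0.34×19.9)).
e^(−6.766) = 0.0011523; denominator = 1 + 25.64×0.0011523 = 1.0295.
N = 9990/1.0295 = 9703.32.

9700 aphids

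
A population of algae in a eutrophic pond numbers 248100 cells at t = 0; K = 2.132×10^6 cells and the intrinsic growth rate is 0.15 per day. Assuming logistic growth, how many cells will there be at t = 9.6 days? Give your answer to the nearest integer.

761683 cells

A = (K − N₀)/N₀ = (2.132×10^6 − 248100)/248100 = 7.5933.
N(t) = K/(1 + A·e^(−rt)) = 2.132×10^6/(1 + 7.5933×e^(−0.15×9.6)).
e^(−1.44) = 0.23693; denominator = 1 + 7.5933×0.23693 = 2.7991.
N = 2.132×10^6/2.7991 = 761683.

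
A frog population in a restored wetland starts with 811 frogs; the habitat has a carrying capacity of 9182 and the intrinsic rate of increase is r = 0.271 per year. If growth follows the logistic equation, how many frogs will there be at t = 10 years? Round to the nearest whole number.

5444 frogs

A = (K − N₀)/N₀ = (9182 − 811)/811 = 10.322.
N(t) = K/(1 + A·e^(−rt)) = 9182/(1 + 10.322×e^(−0.271×10)).
e^(−2.71) = 0.066537; denominator = 1 + 10.322×0.066537 = 1.6868.
N = 9182/1.6868 = 5443.5.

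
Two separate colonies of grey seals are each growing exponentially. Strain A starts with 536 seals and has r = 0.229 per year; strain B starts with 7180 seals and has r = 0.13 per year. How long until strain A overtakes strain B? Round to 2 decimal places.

Set 536·e^(0.229t) = 7180·e^(0.13t).
e^((0.229 − 0.13)t) = 7180/536 → e^(0.099·t) = 13.396.
0.099·t = ln(13.396) = 2.5949, so t = 2.5949/0.099 = 26.211.

26.21 years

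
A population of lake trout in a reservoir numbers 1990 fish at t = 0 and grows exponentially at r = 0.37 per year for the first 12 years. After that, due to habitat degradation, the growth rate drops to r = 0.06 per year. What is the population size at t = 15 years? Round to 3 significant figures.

202000 fish

Phase 1: N(12) = 1990·e^(0.37×12) = 1990·e^4.44 = 168702.
Phase 2 runs for 15 − 12 = 3 years at r = 0.06.
N(15) = 168702·e^(0.06×3) = 168702·e^0.18 = 201973.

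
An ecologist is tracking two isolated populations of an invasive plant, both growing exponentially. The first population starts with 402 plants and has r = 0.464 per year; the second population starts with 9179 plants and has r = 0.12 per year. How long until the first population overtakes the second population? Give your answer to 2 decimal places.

Set 402·e^(0.464t) = 9179·e^(0.12t).
e^((0.464 − 0.12)t) = 9179/402 → e^(0.344·t) = 22.833.
0.344·t = ln(22.833) = 3.1282, so t = 3.1282/0.344 = 9.0937.

9.09 years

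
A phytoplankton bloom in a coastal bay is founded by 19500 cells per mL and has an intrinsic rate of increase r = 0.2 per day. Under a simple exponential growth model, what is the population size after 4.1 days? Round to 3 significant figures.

44300 cells per mL

N(t) = N₀·e^(rt) = 19500 × e^(0.2×4.1) = 19500 × e^0.82.
e^0.82 ≈ 2.2705, so N ≈ 19500 × 2.2705 = 44274.7.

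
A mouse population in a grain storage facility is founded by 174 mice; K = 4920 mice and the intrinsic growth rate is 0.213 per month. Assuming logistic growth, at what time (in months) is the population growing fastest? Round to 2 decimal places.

Logistic growth is fastest at N = K/2 = 2460.
A = (K − N₀)/N₀ = 27.276. Set K/(1 + A·e^(−rt)) = K/2 → A·e^(−rt) = 1.
e^(−0.213t) = 1/27.276 = 0.0366625, so t = ln(27.276)/0.213 = 3.306/0.213 = 15.521.

15.52 months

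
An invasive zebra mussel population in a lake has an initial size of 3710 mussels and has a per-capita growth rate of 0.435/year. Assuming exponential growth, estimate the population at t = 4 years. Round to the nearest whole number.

21137 mussels

N(t) = N₀·e^(rt) = 3710 × e^(0.435×4) = 3710 × e^1.74.
e^1.74 ≈ 5.6973, so N ≈ 3710 × 5.6973 = 21137.1.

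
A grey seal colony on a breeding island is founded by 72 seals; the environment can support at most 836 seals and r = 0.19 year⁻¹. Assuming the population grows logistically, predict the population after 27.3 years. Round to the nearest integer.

789 seals

A = (K − N₀)/N₀ = (836 − 72)/72 = 10.611.
N(t) = K/(1 + A·e^(−rt)) = 836/(1 + 10.611×e^(−0.19×27.3)).
e^(−5.187) = 0.0055887; denominator = 1 + 10.611×0.0055887 = 1.0593.
N = 836/1.0593 = 789.198.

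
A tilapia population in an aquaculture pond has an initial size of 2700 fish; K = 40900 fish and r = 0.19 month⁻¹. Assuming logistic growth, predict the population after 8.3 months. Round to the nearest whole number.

A = (K − N₀)/N₀ = (40900 − 2700)/2700 = 14.148.
N(t) = K/(1 + A·e^(−rt)) = 40900/(1 + 14.148×e^(−0.19×8.3)).
e^(−1.577) = 0.20659; denominator = 1 + 14.148×0.20659 = 3.9229.
N = 40900/3.9229 = 10425.9.

10426 fish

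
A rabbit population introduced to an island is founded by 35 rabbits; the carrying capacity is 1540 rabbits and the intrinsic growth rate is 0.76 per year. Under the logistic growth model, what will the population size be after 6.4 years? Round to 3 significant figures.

A = (K − N₀)/N₀ = (1540 − 35)/35 = 43.
N(t) = K/(1 + A·e^(−rt)) = 1540/(1 + 43×e^(−0.76×6.4)).
e^(−4.864) = 0.0077195; denominator = 1 + 43×0.0077195 = 1.3319.
N = 1540/1.3319 = 1156.21.

1160 rabbits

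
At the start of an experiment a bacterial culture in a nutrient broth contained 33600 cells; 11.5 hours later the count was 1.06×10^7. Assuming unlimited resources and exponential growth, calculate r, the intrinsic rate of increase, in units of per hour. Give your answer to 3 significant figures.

0.500 per hour

From N(t) = N₀·e^(rt): e^(r·11.5) = 1.06×10^7/33600 = 315.48.
r·11.5 = ln(315.48) = 5.7541, so r = 5.7541/11.5 = 0.50036.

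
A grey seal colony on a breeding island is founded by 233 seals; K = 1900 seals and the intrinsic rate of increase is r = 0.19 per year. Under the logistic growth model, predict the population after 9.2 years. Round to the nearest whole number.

846 seals

A = (K − N₀)/N₀ = (1900 − 233)/233 = 7.1545.
N(t) = K/(1 + A·e^(−rt)) = 1900/(1 + 7.1545×e^(−0.19×9.2)).
e^(−1.748) = 0.17412; denominator = 1 + 7.1545×0.17412 = 2.2458.
N = 1900/2.2458 = 846.04.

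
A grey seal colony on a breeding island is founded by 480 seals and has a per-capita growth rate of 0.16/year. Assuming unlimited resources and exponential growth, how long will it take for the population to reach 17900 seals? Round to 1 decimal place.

22.6 years

Set N₀·e^(rt) = 17900: e^(0.16·t) = 17900/480 = 37.292.
0.16·t = ln(37.292) = 3.6188, so t = 3.6188/0.16 = 22.617.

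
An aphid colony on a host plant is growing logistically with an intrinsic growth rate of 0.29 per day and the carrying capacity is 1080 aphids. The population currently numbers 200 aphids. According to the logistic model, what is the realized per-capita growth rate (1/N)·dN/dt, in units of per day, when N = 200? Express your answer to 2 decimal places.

0.24 per day

(1/N)·dN/dt = r(1 − N/K) = 0.29 × (1 − 200/1080).
= 0.29 × 0.81481 = 0.2363.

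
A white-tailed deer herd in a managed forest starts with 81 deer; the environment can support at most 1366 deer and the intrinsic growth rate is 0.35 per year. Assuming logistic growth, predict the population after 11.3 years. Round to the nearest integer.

A = (K − N₀)/N₀ = (1366 − 81)/81 = 15.864.
N(t) = K/(1 + A·e^(−rt)) = 1366/(1 + 15.864×e^(−0.35×11.3)).
e^(−3.955) = 0.019159; denominator = 1 + 15.864×0.019159 = 1.3039.
N = 1366/1.3039 = 1047.6.

1048 deer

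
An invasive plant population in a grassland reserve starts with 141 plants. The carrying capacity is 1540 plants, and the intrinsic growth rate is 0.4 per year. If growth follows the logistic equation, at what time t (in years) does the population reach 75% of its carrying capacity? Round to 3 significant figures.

8.48 years

A = (K − N₀)/N₀ = (1540 − 141)/141 = 9.922.
Solve 1540/(1 + 9.922·e^(−0.4t)) = 1155: 1 + 9.922·e^(−0.4t) = 1.3333, so e^(−0.4t) = 0.0335954.
−0.4·t = ln(0.0335954) = -3.3934, so t = 3.3934/0.4 = 8.4834.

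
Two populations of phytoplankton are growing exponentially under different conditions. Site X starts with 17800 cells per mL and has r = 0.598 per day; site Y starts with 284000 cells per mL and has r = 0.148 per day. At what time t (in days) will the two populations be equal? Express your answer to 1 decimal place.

6.2 days

Set 17800·e^(0.598t) = 284000·e^(0.148t).
e^((0.598 − 0.148)t) = 284000/17800 → e^(0.45·t) = 15.955.
0.45·t = ln(15.955) = 2.7698, so t = 2.7698/0.45 = 6.1551.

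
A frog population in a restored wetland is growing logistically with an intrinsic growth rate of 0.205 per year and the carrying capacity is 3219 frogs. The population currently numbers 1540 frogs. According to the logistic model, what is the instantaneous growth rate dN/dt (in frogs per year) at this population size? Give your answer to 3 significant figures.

dN/dt = rN(1 − N/K) = 0.205 × 1540 × (1 − 1540/3219).
1 − 1540/3219 = 0.52159; dN/dt = 0.205 × 1540 × 0.52159 = 164.67.

165 frogs per year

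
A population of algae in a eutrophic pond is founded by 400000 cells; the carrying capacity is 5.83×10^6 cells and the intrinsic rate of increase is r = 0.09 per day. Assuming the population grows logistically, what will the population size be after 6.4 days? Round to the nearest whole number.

675466 cells

A = (K − N₀)/N₀ = (5.83×10^6 − 400000)/400000 = 13.575.
N(t) = K/(1 + A·e^(−rt)) = 5.83×10^6/(1 + 13.575×e^(−0.09×6.4)).
e^(−0.576) = 0.56214; denominator = 1 + 13.575×0.56214 = 8.6311.
N = 5.83×10^6/8.6311 = 675466.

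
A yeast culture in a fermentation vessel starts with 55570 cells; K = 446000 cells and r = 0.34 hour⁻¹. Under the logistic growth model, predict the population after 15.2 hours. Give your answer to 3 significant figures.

429000 cells

A = (K − N₀)/N₀ = (446000 − 55570)/55570 = 7.0259.
N(t) = K/(1 + A·e^(−rt)) = 446000/(1 + 7.0259×e^(−0.34×15.2)).
e^(−5.168) = 0.0056959; denominator = 1 + 7.0259×0.0056959 = 1.04.
N = 446000/1.04 = 428838.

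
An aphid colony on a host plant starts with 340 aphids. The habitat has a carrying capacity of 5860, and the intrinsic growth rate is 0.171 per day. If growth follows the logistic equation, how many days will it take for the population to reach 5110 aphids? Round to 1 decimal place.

A = (K − N₀)/N₀ = (5860 − 340)/340 = 16.235.
Solve 5860/(1 + 16.235·e^(−0.171t)) = 5110: 1 + 16.235·e^(−0.171t) = 1.1468, so e^(−0.171t) = 0.00904025.
−0.171·t = ln(0.00904025) = -4.7061, so t = 4.7061/0.171 = 27.521.

27.5 days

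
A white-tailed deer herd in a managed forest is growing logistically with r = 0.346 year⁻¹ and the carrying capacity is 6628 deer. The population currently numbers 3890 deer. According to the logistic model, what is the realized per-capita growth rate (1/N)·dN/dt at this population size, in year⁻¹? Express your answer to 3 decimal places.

(1/N)·dN/dt = r(1 − N/K) = 0.346 × (1 − 3890/6628).
= 0.346 × 0.4131 = 0.14293.

0.143 per year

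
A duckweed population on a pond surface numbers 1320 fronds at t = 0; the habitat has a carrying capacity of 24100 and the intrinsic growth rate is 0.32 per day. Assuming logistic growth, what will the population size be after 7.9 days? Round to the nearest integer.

A = (K − N₀)/N₀ = (24100 − 1320)/1320 = 17.258.
N(t) = K/(1 + A·e^(−rt)) = 24100/(1 + 17.258×e^(−0.32×7.9)).
e^(−2.528) = 0.079818; denominator = 1 + 17.258×0.079818 = 2.3775.
N = 24100/2.3775 = 10136.8.

10137 fronds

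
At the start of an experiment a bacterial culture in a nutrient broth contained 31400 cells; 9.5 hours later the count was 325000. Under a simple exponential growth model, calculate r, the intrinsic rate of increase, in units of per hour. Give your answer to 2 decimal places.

From N(t) = N₀·e^(rt): e^(r·9.5) = 325000/31400 = 10.35.
r·9.5 = ln(10.35) = 2.337, so r = 2.337/9.5 = 0.246.

0.25 per hour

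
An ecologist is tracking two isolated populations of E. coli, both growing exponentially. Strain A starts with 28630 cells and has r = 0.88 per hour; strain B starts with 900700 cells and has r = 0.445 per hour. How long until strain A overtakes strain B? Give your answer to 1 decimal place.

Set 28630·e^(0.88t) = 900700·e^(0.445t).
e^((0.88 − 0.445)t) = 900700/28630 → e^(0.435·t) = 31.46.
0.435·t = ln(31.46) = 3.4487, so t = 3.4487/0.435 = 7.9281.

7.9 hours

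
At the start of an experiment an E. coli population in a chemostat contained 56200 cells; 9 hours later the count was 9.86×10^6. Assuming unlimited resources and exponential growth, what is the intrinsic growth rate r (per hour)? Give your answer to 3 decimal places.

0.574 per hour

From N(t) = N₀·e^(rt): e^(r·9) = 9.86×10^6/56200 = 175.44.
r·9 = ln(175.44) = 5.1673, so r = 5.1673/9 = 0.57415.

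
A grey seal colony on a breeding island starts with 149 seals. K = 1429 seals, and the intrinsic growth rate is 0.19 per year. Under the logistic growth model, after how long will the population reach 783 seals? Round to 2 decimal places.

A = (K − N₀)/N₀ = (1429 − 149)/149 = 8.5906.
Solve 1429/(1 + 8.5906·e^(−0.19t)) = 783: 1 + 8.5906·e^(−0.19t) = 1.825, so e^(−0.19t) = 0.0960389.
−0.19·t = ln(0.0960389) = -2.343, so t = 2.343/0.19 = 12.332.

12.33 years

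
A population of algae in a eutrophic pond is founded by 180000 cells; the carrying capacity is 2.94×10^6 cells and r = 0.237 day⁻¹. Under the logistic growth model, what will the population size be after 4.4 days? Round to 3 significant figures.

459000 cells

A = (K − N₀)/N₀ = (2.94×10^6 − 180000)/180000 = 15.333.
N(t) = K/(1 + A·e^(−rt)) = 2.94×10^6/(1 + 15.333×e^(−0.237×4.4)).
e^(−1.043) = 0.35247; denominator = 1 + 15.333×0.35247 = 6.4045.
N = 2.94×10^6/6.4045 = 459053.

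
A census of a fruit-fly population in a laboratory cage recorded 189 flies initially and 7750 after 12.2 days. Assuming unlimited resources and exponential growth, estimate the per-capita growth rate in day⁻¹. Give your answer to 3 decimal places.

0.304 per day

From N(t) = N₀·e^(rt): e^(r·12.2) = 7750/189 = 41.005.
r·12.2 = ln(41.005) = 3.7137, so r = 3.7137/12.2 = 0.3044.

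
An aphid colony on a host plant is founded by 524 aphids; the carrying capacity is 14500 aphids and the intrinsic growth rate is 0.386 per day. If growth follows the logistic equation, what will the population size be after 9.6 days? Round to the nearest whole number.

8757 aphids

A = (K − N₀)/N₀ = (14500 − 524)/524 = 26.672.
N(t) = K/(1 + A·e^(−rt)) = 14500/(1 + 26.672×e^(−0.386×9.6)).
e^(−3.706) = 0.024585; denominator = 1 + 26.672×0.024585 = 1.6557.
N = 14500/1.6557 = 8757.43.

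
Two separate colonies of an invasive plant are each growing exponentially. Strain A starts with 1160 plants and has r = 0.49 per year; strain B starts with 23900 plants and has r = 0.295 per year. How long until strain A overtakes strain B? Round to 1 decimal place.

Set 1160·e^(0.49t) = 23900·e^(0.295t).
e^((0.49 − 0.295)t) = 23900/1160 → e^(0.195·t) = 20.603.
0.195·t = ln(20.603) = 3.0255, so t = 3.0255/0.195 = 15.515.

15.5 years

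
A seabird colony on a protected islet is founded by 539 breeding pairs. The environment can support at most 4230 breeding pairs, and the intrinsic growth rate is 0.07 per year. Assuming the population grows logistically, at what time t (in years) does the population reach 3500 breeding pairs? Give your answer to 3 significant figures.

A = (K − N₀)/N₀ = (4230 − 539)/539 = 6.8479.
Solve 4230/(1 + 6.8479·e^(−0.07t)) = 3500: 1 + 6.8479·e^(−0.07t) = 1.2086, so e^(−0.07t) = 0.0304579.
−0.07·t = ln(0.0304579) = -3.4914, so t = 3.4914/0.07 = 49.877.

49.9 years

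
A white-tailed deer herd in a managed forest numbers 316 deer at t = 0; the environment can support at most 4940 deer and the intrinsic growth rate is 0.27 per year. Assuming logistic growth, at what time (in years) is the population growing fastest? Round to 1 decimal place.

9.9 years

Logistic growth is fastest at N = K/2 = 2470.
A = (K − N₀)/N₀ = 14.633. Set K/(1 + A·e^(−rt)) = K/2 → A·e^(−rt) = 1.
e^(−0.27t) = 1/14.633 = 0.0683391, so t = ln(14.633)/0.27 = 2.6833/0.27 = 9.938.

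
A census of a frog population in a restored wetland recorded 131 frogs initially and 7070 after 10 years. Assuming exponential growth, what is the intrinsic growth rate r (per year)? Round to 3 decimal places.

From N(t) = N₀·e^(rt): e^(r·10) = 7070/131 = 53.969.
r·10 = ln(53.969) = 3.9884, so r = 3.9884/10 = 0.39884.

0.399 per year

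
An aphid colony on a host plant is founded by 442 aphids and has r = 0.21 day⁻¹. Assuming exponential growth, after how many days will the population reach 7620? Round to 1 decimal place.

Set N₀·e^(rt) = 7620: e^(0.21·t) = 7620/442 = 17.24.
0.21·t = ln(17.24) = 2.8472, so t = 2.8472/0.21 = 13.558.

13.6 days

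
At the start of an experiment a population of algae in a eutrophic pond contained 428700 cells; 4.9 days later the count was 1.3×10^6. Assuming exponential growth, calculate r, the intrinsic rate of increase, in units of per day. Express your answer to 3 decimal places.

From N(t) = N₀·e^(rt): e^(r·4.9) = 1.3×10^6/428700 = 3.0324.
r·4.9 = ln(3.0324) = 1.1094, so r = 1.1094/4.9 = 0.2264.

0.226 per day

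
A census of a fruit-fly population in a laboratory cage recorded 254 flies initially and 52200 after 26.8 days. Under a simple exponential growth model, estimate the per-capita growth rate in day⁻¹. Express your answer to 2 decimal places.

0.20 per day

From N(t) = N₀·e^(rt): e^(r·26.8) = 52200/254 = 205.51.
r·26.8 = ln(205.51) = 5.3255, so r = 5.3255/26.8 = 0.19871.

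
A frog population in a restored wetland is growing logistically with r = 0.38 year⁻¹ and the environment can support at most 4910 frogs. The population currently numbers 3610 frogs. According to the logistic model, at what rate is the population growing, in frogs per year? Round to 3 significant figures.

dN/dt = rN(1 − N/K) = 0.38 × 3610 × (1 − 3610/4910).
1 − 3610/4910 = 0.26477; dN/dt = 0.38 × 3610 × 0.26477 = 363.21.

363 frogs per year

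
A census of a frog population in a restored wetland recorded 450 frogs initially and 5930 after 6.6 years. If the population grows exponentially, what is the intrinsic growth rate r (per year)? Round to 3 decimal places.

From N(t) = N₀·e^(rt): e^(r·6.6) = 5930/450 = 13.178.
r·6.6 = ln(13.178) = 2.5785, so r = 2.5785/6.6 = 0.39069.

0.391 per year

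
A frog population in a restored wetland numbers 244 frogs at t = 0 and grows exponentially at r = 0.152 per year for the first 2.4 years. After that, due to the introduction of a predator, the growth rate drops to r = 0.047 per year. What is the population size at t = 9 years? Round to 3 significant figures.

479 frogs

Phase 1: N(2.4) = 244·e^(0.152×2.4) = 244·e^0.3648 = 351.415.
Phase 2 runs for 9 − 2.4 = 6.6 years at r = 0.047.
N(9) = 351.415·e^(0.047×6.6) = 351.415·e^0.3102 = 479.224.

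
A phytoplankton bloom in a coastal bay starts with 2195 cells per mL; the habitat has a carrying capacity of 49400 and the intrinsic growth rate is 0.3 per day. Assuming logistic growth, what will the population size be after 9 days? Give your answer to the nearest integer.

20202 cells per mL

A = (K − N₀)/N₀ = (49400 − 2195)/2195 = 21.506.
N(t) = K/(1 + A·e^(−rt)) = 49400/(1 + 21.506×e^(−0.3×9)).
e^(−2.7) = 0.067206; denominator = 1 + 21.506×0.067206 = 2.4453.
N = 49400/2.4453 = 20202.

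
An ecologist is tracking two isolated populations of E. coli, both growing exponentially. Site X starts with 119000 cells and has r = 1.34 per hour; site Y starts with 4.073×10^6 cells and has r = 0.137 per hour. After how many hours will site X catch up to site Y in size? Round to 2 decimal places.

Set 119000·e^(1.34t) = 4.073×10^6·e^(0.137t).
e^((1.34 − 0.137)t) = 4.073×10^6/119000 → e^(1.203·t) = 34.227.
1.203·t = ln(34.227) = 3.533, so t = 3.533/1.203 = 2.9368.

2.94 hours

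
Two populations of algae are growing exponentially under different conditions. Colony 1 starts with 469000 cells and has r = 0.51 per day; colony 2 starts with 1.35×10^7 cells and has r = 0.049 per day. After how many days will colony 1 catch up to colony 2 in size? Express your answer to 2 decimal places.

7.29 days

Set 469000·e^(0.51t) = 1.35×10^7·e^(0.049t).
e^((0.51 − 0.049)t) = 1.35×10^7/469000 → e^(0.461·t) = 28.785.
0.461·t = ln(28.785) = 3.3598, so t = 3.3598/0.461 = 7.2882.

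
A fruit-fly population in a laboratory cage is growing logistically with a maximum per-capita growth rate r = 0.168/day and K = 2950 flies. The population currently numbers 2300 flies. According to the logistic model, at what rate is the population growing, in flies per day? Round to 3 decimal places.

dN/dt = rN(1 − N/K) = 0.168 × 2300 × (1 − 2300/2950).
1 − 2300/2950 = 0.22034; dN/dt = 0.168 × 2300 × 0.22034 = 85.139.

85.139 flies per day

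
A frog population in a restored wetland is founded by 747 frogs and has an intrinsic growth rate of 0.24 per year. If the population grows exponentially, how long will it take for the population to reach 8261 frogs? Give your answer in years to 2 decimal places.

Set N₀·e^(rt) = 8261: e^(0.24·t) = 8261/747 = 11.059.
0.24·t = ln(11.059) = 2.4032, so t = 2.4032/0.24 = 10.013.

10.01 years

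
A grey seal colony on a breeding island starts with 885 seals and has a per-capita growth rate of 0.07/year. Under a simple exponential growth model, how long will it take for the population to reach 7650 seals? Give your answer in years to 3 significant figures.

30.8 years

Set N₀·e^(rt) = 7650: e^(0.07·t) = 7650/885 = 8.6441.
0.07·t = ln(8.6441) = 2.1569, so t = 2.1569/0.07 = 30.812.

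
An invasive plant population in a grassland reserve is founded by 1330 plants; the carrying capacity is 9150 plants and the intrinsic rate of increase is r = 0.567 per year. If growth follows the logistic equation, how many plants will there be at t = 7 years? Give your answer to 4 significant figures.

A = (K − N₀)/N₀ = (9150 − 1330)/1330 = 5.8797.
N(t) = K/(1 + A·e^(−rt)) = 9150/(1 + 5.8797×e^(−0.567×7)).
e^(−3.969) = 0.018892; denominator = 1 + 5.8797×0.018892 = 1.1111.
N = 9150/1.1111 = 8235.22.

8235 plants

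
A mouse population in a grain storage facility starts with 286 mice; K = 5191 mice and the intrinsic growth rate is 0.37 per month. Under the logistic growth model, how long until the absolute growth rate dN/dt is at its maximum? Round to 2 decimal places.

7.68 months

Logistic growth is fastest at N = K/2 = 2595.5.
A = (K − N₀)/N₀ = 17.15. Set K/(1 + A·e^(−rt)) = K/2 → A·e^(−rt) = 1.
e^(−0.37t) = 1/17.15 = 0.0583078, so t = ln(17.15)/0.37 = 2.842/0.37 = 7.6811.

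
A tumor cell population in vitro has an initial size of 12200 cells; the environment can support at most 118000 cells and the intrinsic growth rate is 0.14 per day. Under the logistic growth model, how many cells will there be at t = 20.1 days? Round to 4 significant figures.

A = (K − N₀)/N₀ = (118000 − 12200)/12200 = 8.6721.
N(t) = K/(1 + A·e^(−rt)) = 118000/(1 + 8.6721×e^(−0.14×20.1)).
e^(−2.814) = 0.059965; denominator = 1 + 8.6721×0.059965 = 1.52.
N = 118000/1.52 = 77630.5.

77630 cells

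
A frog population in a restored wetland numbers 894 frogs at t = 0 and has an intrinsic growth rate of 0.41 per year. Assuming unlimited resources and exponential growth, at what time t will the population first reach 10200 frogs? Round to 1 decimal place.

Set N₀·e^(rt) = 10200: e^(0.41·t) = 10200/894 = 11.409.
0.41·t = ln(11.409) = 2.4344, so t = 2.4344/0.41 = 5.9377.

5.9 years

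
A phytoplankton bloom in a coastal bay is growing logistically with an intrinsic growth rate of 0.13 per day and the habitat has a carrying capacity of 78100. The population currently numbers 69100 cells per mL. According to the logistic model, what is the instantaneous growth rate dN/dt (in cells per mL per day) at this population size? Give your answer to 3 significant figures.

dN/dt = rN(1 − N/K) = 0.13 × 69100 × (1 − 69100/78100).
1 − 69100/78100 = 0.11524; dN/dt = 0.13 × 69100 × 0.11524 = 1035.2.

1040 cells per mL per day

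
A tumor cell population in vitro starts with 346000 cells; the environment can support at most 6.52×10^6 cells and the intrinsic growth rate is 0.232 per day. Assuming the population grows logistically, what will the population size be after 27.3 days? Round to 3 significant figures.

6320000 cells

A = (K − N₀)/N₀ = (6.52×10^6 − 346000)/346000 = 17.844.
N(t) = K/(1 + A·e^(−rt)) = 6.52×10^6/(1 + 17.844×e^(−0.232×27.3)).
e^(−6.334) = 0.0017756; denominator = 1 + 17.844×0.0017756 = 1.0317.
N = 6.52×10^6/1.0317 = 6.319763×10^6.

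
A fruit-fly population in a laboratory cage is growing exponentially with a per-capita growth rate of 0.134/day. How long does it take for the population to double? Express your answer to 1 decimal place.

Doubling time t_d = ln(2)/r = 0.6931/0.134 = 5.1727.

5.2 days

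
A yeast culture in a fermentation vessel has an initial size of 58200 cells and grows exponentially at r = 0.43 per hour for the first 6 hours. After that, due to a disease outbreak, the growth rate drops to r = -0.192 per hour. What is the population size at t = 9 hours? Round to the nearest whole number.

Phase 1: N(6) = 58200·e^(0.43×6) = 58200·e^2.58 = 768073.
Phase 2 runs for 9 − 6 = 3 hours at r = -0.192.
N(9) = 768073·e^(-0.192×3) = 768073·e^-0.576 = 431767.

431767 cells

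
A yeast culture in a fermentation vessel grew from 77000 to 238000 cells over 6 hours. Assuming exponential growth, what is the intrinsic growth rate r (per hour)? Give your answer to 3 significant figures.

0.188 per hour

From N(t) = N₀·e^(rt): e^(r·6) = 238000/77000 = 3.0909.
r·6 = ln(3.0909) = 1.1285, so r = 1.1285/6 = 0.18808.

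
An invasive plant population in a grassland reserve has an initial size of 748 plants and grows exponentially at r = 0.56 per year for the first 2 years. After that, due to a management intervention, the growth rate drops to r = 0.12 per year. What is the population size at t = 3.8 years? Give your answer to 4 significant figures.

2845 plants

Phase 1: N(2) = 748·e^(0.56×2) = 748·e^1.12 = 2292.51.
Phase 2 runs for 3.8 − 2 = 1.8 years at r = 0.12.
N(3.8) = 2292.51·e^(0.12×1.8) = 2292.51·e^0.216 = 2845.24.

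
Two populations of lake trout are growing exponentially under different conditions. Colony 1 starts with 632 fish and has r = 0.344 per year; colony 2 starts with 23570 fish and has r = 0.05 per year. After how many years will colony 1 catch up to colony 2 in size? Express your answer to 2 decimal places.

12.31 years

Set 632·e^(0.344t) = 23570·e^(0.05t).
e^((0.344 − 0.05)t) = 23570/632 → e^(0.294·t) = 37.294.
0.294·t = ln(37.294) = 3.6188, so t = 3.6188/0.294 = 12.309.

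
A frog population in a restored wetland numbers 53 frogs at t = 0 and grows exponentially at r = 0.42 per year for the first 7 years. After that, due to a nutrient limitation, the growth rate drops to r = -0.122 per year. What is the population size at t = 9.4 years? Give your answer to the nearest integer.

Phase 1: N(7) = 53·e^(0.42×7) = 53·e^2.94 = 1002.54.
Phase 2 runs for 9.4 − 7 = 2.4 years at r = -0.122.
N(9.4) = 1002.54·e^(-0.122×2.4) = 1002.54·e^-0.2928 = 748.067.

748 frogs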